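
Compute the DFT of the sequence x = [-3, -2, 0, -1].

X[k] = Σ(n=0 to 3) x[n] · ω_4^(nk)
where ω_4 = e^(-2πi/4)

Computing each X[k]:
X[0] = -6
X[1] = -3+1i
X[2] = 0
X[3] = -3-1i

X = [-6, -3+1i, 0, -3-1i]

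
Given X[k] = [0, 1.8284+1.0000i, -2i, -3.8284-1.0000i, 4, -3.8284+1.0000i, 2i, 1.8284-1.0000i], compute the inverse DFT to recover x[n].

x[n] = (1/8) Σ(k=0 to 7) X[k] · e^(2πikn/8)

Computing each x[n]:
x[0] = 0
x[1] = 1
x[2] = 0
x[3] = -2
x[4] = 1
x[5] = -1
x[6] = 1
x[7] = 0

x = [0, 1, 0, -2, 1, -1, 1, 0]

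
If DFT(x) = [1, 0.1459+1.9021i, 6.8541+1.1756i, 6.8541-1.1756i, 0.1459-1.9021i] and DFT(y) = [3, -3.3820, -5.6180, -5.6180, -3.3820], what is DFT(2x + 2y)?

By linearity: DFT(2x + 2y) = 2·DFT(x) + 2·DFT(y)
= 2·[1, 0.1459+1.9021i, 6.8541+1.1756i, 6.8541-1.1756i, 0.1459-1.9021i] + 2·[3, -3.3820, -5.6180, -5.6180, -3.3820]

Computing element-wise:
Z[0] = 2·(1) + 2·(3) = 8
Z[1] = 2·(0.1459+1.9021i) + 2·(-3.3820) = -6.4722+3.8042i
Z[2] = 2·(6.8541+1.1756i) + 2·(-5.6180) = 2.4722+2.3512i
Z[3] = 2·(6.8541-1.1756i) + 2·(-5.6180) = 2.4722-2.3512i
Z[4] = 2·(0.1459-1.9021i) + 2·(-3.3820) = -6.4722-3.8042i

DFT(2x + 2y) = 2·X + 2·Y = [8, -6.4722+3.8042i, 2.4722+2.3512i, 2.4722-2.3512i, -6.4722-3.8042i]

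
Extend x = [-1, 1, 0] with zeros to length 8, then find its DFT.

Original 3-point DFT: [0, -1.5000-0.8660i, -1.5000+0.8660i]
Zero-padded 8-point DFT provides frequency interpolation.

DFT_8([x, 0, ...]) = [0, -0.2929-0.7071i, -1-1i, -1.7071-0.7071i, -2, -1.7071+0.7071i, -1+1i, -0.2929+0.7071i]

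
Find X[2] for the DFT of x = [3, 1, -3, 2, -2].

X[2] = Σ(n=0 to 4) x[n] · ω_5^(2n) where ω_5 = e^(-2πi/5)
= (3)·ω_5^0 + (1)·ω_5^2 + (-3)·ω_5^4 + (2)·ω_5^6 + (-2)·ω_5^8

X[2] = 3.5000-6.5186i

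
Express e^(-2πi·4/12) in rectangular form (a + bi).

ω_12^4 = e^(-2πi·4/12)
= cos(-2π·4/12) + i·sin(-2π·4/12)
= cos(-8π/12) + i·sin(-8π/12)

ω_12^4 = cos(-8π/12) + i·sin(-8π/12) = -0.5000-0.8660i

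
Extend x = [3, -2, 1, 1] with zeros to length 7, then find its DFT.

Original 4-point DFT: [3, 2+3i, 5, 2-3i]
Zero-padded 7-point DFT provides frequency interpolation.

DFT_7([x, 0, ...]) = [3, 0.6295+0.1549i, 3.1676+3.1656i, 5.2029+0.6747i, 5.2029-0.6747i, 3.1676-3.1656i, 0.6295-0.1549i]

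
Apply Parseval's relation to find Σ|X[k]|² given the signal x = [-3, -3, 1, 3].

Parseval: Σ|x[n]|² = (1/N)Σ|X[k]|², so Σ|X[k]|² = N·Σ|x[n]|² = 4·28.0000

Σ|X[k]|² = N·Σ|x[n]|² = 4·28.0000 = 112.0000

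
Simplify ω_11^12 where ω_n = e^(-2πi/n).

Since ω_11^11 = 1, powers reduce modulo 11.
12 mod 11 = 1
So ω_11^12 = ω_11^1 = e^(-2πi·1/11)

ω_11^12 = ω_11^1 = 0.8413-0.5406i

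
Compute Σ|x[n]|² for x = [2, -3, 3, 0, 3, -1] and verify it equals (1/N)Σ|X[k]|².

Time domain:
Σ|x[n]|² = |2|² + |-3|² + |3|² + |0|² + |3|² + |-1|² = 32.0000

Frequency domain:
(1/6)Σ|X[k]|² = (1/6)(|4|² + |-3.0000+1.7321i|² + |1.0000+1.7321i|² + |12|² + |1.0000-1.7321i|² + |-3.0000-1.7321i|²) = (1/6)·192.0000 = 32.0000

Both sides agree, confirming Parseval's theorem.

Σ|x[n]|² = (1/N)Σ|X[k]|² = 32.0000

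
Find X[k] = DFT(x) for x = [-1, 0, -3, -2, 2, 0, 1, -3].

X[k] = Σ(n=0 to 7) x[n] · ω_8^(nk)
where ω_8 = e^(-2πi/8)

Computing each X[k]:
X[0] = -6
X[1] = -3.7071+3.2929i
X[2] = 3-5i
X[3] = -2.2929-4.7071i
X[4] = 4
X[5] = -2.2929+4.7071i
X[6] = 3+5i
X[7] = -3.7071-3.2929i

X = [-6, -3.7071+3.2929i, 3-5i, -2.2929-4.7071i, 4, -2.2929+4.7071i, 3+5i, -3.7071-3.2929i]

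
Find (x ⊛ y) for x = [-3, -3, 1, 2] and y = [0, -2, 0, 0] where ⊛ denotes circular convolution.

(x ⊛ y)[n] = Σ(m=0 to 3) x[m] · y[(n-m) mod 4]

Computing each output sample:
(x ⊛ y)[0] = -4
(x ⊛ y)[1] = 6
(x ⊛ y)[2] = 6
(x ⊛ y)[3] = -2

x ⊛ y = [-4, 6, 6, -2]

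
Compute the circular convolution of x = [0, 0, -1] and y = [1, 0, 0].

(x ⊛ y)[n] = Σ(m=0 to 2) x[m] · y[(n-m) mod 3]

Computing each output sample:
(x ⊛ y)[0] = 0
(x ⊛ y)[1] = 0
(x ⊛ y)[2] = -1

x ⊛ y = [0, 0, -1]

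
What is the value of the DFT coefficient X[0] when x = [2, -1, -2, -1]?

X[0] = Σ(n=0 to 3) x[n] · ω_4^0 = Σ x[n]
= (2) + (-1) + (-2) + (-1)

X[0] = -2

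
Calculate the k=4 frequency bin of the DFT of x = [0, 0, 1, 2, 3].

X[4] = Σ(n=0 to 4) x[n] · ω_5^(4n) where ω_5 = e^(-2πi/5)
= (0)·ω_5^0 + (0)·ω_5^4 + (1)·ω_5^8 + (2)·ω_5^12 + (3)·ω_5^16

X[4] = -1.5000-3.4410i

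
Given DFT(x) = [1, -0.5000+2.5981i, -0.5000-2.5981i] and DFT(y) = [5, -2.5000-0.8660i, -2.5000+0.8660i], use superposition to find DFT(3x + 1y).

By linearity: DFT(3x + 1y) = 3·DFT(x) + 1·DFT(y)
= 3·[1, -0.5000+2.5981i, -0.5000-2.5981i] + 1·[5, -2.5000-0.8660i, -2.5000+0.8660i]

Computing element-wise:
Z[0] = 3·(1) + 1·(5) = 8
Z[1] = 3·(-0.5000+2.5981i) + 1·(-2.5000-0.8660i) = -4.0000+6.9283i
Z[2] = 3·(-0.5000-2.5981i) + 1·(-2.5000+0.8660i) = -4.0000-6.9283i

DFT(3x + 1y) = 3·X + 1·Y = [8, -4.0000+6.9283i, -4.0000-6.9283i]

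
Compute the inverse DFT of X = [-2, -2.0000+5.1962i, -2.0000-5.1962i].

x[n] = (1/3) Σ(k=0 to 2) X[k] · e^(2πikn/3)

Computing each x[n]:
x[0] = -2
x[1] = -3
x[2] = 3

x = [-2, -3, 3]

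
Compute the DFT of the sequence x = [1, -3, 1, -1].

X[k] = Σ(n=0 to 3) x[n] · ω_4^(nk)
where ω_4 = e^(-2πi/4)

Computing each X[k]:
X[0] = -2
X[1] = 2i
X[2] = 6
X[3] = -2i

X = [-2, 2i, 6, -2i]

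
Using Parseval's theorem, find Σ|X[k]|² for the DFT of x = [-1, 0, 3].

Parseval: Σ|x[n]|² = (1/N)Σ|X[k]|², so Σ|X[k]|² = N·Σ|x[n]|² = 3·10.0000

Σ|X[k]|² = N·Σ|x[n]|² = 3·10.0000 = 30.0000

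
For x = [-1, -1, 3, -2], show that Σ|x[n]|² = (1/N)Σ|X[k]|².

Time domain:
Σ|x[n]|² = |-1|² + |-1|² + |3|² + |-2|² = 15.0000

Frequency domain:
(1/4)Σ|X[k]|² = (1/4)(|-1|² + |-4-1i|² + |5|² + |-4+1i|²) = (1/4)·60.0000 = 15.0000

Both sides agree, confirming Parseval's theorem.

Σ|x[n]|² = (1/N)Σ|X[k]|² = 15.0000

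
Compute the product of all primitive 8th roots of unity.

The primitive 8th roots of unity are ω_8^k for k coprime to 8: k ∈ {1, 3, 5, 7}
Their product equals the constant term of the cyclotomic polynomial Φ_8(x) up to sign.
For n ≥ 3, the product of all primitive nth roots of unity is 1. (For n=1 it is 1; for n=2 it is -1.)

1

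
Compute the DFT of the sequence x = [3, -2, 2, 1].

X[k] = Σ(n=0 to 3) x[n] · ω_4^(nk)
where ω_4 = e^(-2πi/4)

Computing each X[k]:
X[0] = 4
X[1] = 1+3i
X[2] = 6
X[3] = 1-3i

X = [4, 1+3i, 6, 1-3i]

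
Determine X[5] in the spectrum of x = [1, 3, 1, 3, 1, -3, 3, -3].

X[5] = Σ(n=0 to 7) x[n] · ω_8^(5n) where ω_8 = e^(-2πi/8)
= (1)·ω_8^0 + (3)·ω_8^5 + (1)·ω_8^10 + (3)·ω_8^15 + (1)·ω_8^20 + (-3)·ω_8^25 + (3)·ω_8^30 + (-3)·ω_8^35

X[5] = 10.4853i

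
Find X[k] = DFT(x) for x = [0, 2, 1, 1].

X[k] = Σ(n=0 to 3) x[n] · ω_4^(nk)
where ω_4 = e^(-2πi/4)

Computing each X[k]:
X[0] = 4
X[1] = -1-1i
X[2] = -2
X[3] = -1+1i

X = [4, -1-1i, -2, -1+1i]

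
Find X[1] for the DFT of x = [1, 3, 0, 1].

X[1] = Σ(n=0 to 3) x[n] · ω_4^(1n) where ω_4 = e^(-2πi/4)
= (1)·ω_4^0 + (3)·ω_4^1 + (0)·ω_4^2 + (1)·ω_4^3

X[1] = 1-2i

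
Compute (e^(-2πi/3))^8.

Since ω_3^3 = 1, powers reduce modulo 3.
8 mod 3 = 2
So ω_3^8 = ω_3^2 = e^(-2πi·2/3)

ω_3^8 = ω_3^2 = -0.5000+0.8660i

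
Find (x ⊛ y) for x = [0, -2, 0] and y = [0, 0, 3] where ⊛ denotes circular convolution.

(x ⊛ y)[n] = Σ(m=0 to 2) x[m] · y[(n-m) mod 3]

Computing each output sample:
(x ⊛ y)[0] = -6
(x ⊛ y)[1] = 0
(x ⊛ y)[2] = 0

x ⊛ y = [-6, 0, 0]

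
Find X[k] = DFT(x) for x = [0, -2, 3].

X[k] = Σ(n=0 to 2) x[n] · ω_3^(nk)
where ω_3 = e^(-2πi/3)

Computing each X[k]:
X[0] = 1
X[1] = -0.5000+4.3301i
X[2] = -0.5000-4.3301i

X = [1, -0.5000+4.3301i, -0.5000-4.3301i]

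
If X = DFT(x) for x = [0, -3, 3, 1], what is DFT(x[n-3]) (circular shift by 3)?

Time shift by 3: X_shifted[k] = ω_4^(3k) · X[k]
Shifted x = [-3, 3, 1, 0]

DFT(x[n-3]) = [1, -4-3i, -5, -4+3i]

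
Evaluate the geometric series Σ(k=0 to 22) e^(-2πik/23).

Sum of all nth roots of unity equals 0 for n > 1 (geometric series with r ≠ 1).

0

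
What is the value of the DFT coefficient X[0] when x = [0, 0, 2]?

X[0] = Σ(n=0 to 2) x[n] · ω_3^0 = Σ x[n]
= (0) + (0) + (2)

X[0] = 2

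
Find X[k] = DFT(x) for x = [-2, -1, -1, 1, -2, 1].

X[k] = Σ(n=0 to 5) x[n] · ω_6^(nk)
where ω_6 = e^(-2πi/6)

Computing each X[k]:
X[0] = -4
X[1] = -1.5000+0.8660i
X[2] = 0.5000+2.5981i
X[3] = -6
X[4] = 0.5000-2.5981i
X[5] = -1.5000-0.8660i

X = [-4, -1.5000+0.8660i, 0.5000+2.5981i, -6, 0.5000-2.5981i, -1.5000-0.8660i]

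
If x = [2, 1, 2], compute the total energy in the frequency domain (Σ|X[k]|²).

Parseval: Σ|x[n]|² = (1/N)Σ|X[k]|², so Σ|X[k]|² = N·Σ|x[n]|² = 3·9.0000

Σ|X[k]|² = N·Σ|x[n]|² = 3·9.0000 = 27.0000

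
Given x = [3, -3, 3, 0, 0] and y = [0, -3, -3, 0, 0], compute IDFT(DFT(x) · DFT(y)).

(x ⊛ y)[n] = Σ(m=0 to 4) x[m] · y[(n-m) mod 5]

Computing each output sample:
(x ⊛ y)[0] = 0
(x ⊛ y)[1] = -9
(x ⊛ y)[2] = 0
(x ⊛ y)[3] = 0
(x ⊛ y)[4] = -9

x ⊛ y = [0, -9, 0, 0, -9]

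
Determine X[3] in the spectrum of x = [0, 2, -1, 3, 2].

X[3] = Σ(n=0 to 4) x[n] · ω_5^(3n) where ω_5 = e^(-2πi/5)
= (0)·ω_5^0 + (2)·ω_5^3 + (-1)·ω_5^6 + (3)·ω_5^9 + (2)·ω_5^12

X[3] = -2.6180+3.8042i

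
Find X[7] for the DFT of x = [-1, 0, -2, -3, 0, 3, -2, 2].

X[7] = Σ(n=0 to 7) x[n] · ω_8^(7n) where ω_8 = e^(-2πi/8)
= (-1)·ω_8^0 + (0)·ω_8^7 + (-2)·ω_8^14 + (-3)·ω_8^21 + (0)·ω_8^28 + (3)·ω_8^35 + (-2)·ω_8^42 + (2)·ω_8^49

X[7] = 0.4142-5.6569i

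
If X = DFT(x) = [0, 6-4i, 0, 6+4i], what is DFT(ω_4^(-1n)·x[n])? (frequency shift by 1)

Modulation property: DFT(ω_4^(-1n)·x[n]) = X[(k-1) mod 4], so circularly shift X by 1 positions.

X[k-1] = [6+4i, 0, 6-4i, 0]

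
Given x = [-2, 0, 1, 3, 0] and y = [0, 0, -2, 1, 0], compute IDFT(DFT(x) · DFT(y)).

(x ⊛ y)[n] = Σ(m=0 to 4) x[m] · y[(n-m) mod 5]

Computing each output sample:
(x ⊛ y)[0] = -5
(x ⊛ y)[1] = 3
(x ⊛ y)[2] = 4
(x ⊛ y)[3] = -2
(x ⊛ y)[4] = -2

x ⊛ y = [-5, 3, 4, -2, -2]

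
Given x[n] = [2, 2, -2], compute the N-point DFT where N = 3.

X[k] = Σ(n=0 to 2) x[n] · ω_3^(nk)
where ω_3 = e^(-2πi/3)

Computing each X[k]:
X[0] = 2
X[1] = 2.0000-3.4641i
X[2] = 2.0000+3.4641i

X = [2, 2.0000-3.4641i, 2.0000+3.4641i]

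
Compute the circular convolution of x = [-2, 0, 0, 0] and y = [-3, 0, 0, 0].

(x ⊛ y)[n] = Σ(m=0 to 3) x[m] · y[(n-m) mod 4]

Computing each output sample:
(x ⊛ y)[0] = 6
(x ⊛ y)[1] = 0
(x ⊛ y)[2] = 0
(x ⊛ y)[3] = 0

x ⊛ y = [6, 0, 0, 0]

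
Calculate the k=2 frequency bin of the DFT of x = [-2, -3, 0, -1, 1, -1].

X[2] = Σ(n=0 to 5) x[n] · ω_6^(2n) where ω_6 = e^(-2πi/6)
= (-2)·ω_6^0 + (-3)·ω_6^2 + (0)·ω_6^4 + (-1)·ω_6^6 + (1)·ω_6^8 + (-1)·ω_6^10

X[2] = -1.5000+0.8660i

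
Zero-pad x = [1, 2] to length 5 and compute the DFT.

Original 2-point DFT: [3, -1]
Zero-padded 5-point DFT provides frequency interpolation.

DFT_5([x, 0, ...]) = [3, 1.6180-1.9021i, -0.6180-1.1756i, -0.6180+1.1756i, 1.6180+1.9021i]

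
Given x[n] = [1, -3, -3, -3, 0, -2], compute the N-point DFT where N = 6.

X[k] = Σ(n=0 to 5) x[n] · ω_6^(nk)
where ω_6 = e^(-2πi/6)

Computing each X[k]:
X[0] = -10
X[1] = 3.0000+3.4641i
X[2] = 2.0000-1.7321i
X[3] = 6
X[4] = 2.0000+1.7321i
X[5] = 3.0000-3.4641i

X = [-10, 3.0000+3.4641i, 2.0000-1.7321i, 6, 2.0000+1.7321i, 3.0000-3.4641i]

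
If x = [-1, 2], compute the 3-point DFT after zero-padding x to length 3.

Original 2-point DFT: [1, -3]
Zero-padded 3-point DFT provides frequency interpolation.

DFT_3([x, 0, ...]) = [1, -2.0000-1.7321i, -2.0000+1.7321i]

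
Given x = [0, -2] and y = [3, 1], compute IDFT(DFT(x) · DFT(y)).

(x ⊛ y)[n] = Σ(m=0 to 1) x[m] · y[(n-m) mod 2]

Computing each output sample:
(x ⊛ y)[0] = -2
(x ⊛ y)[1] = -6

x ⊛ y = [-2, -6]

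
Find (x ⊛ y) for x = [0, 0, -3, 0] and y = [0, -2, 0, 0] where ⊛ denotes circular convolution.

(x ⊛ y)[n] = Σ(m=0 to 3) x[m] · y[(n-m) mod 4]

Computing each output sample:
(x ⊛ y)[0] = 0
(x ⊛ y)[1] = 0
(x ⊛ y)[2] = 0
(x ⊛ y)[3] = 6

x ⊛ y = [0, 0, 0, 6]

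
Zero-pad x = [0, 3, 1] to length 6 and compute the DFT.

Original 3-point DFT: [4, -2.0000-1.7321i, -2.0000+1.7321i]
Zero-padded 6-point DFT provides frequency interpolation.

DFT_6([x, 0, ...]) = [4, 1.0000-3.4641i, -2.0000-1.7321i, -2, -2.0000+1.7321i, 1.0000+3.4641i]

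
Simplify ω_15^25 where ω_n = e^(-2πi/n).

Since ω_15^15 = 1, powers reduce modulo 15.
25 mod 15 = 10
So ω_15^25 = ω_15^10 = e^(-2πi·10/15)

ω_15^25 = ω_15^10 = -0.5000+0.8660i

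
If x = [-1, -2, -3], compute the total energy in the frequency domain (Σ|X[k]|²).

Parseval: Σ|x[n]|² = (1/N)Σ|X[k]|², so Σ|X[k]|² = N·Σ|x[n]|² = 3·14.0000

Σ|X[k]|² = N·Σ|x[n]|² = 3·14.0000 = 42.0000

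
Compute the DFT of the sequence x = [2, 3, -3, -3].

X[k] = Σ(n=0 to 3) x[n] · ω_4^(nk)
where ω_4 = e^(-2πi/4)

Computing each X[k]:
X[0] = -1
X[1] = 5-6i
X[2] = -1
X[3] = 5+6i

X = [-1, 5-6i, -1, 5+6i]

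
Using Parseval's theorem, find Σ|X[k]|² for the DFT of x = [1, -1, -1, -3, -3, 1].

Parseval: Σ|x[n]|² = (1/N)Σ|X[k]|², so Σ|X[k]|² = N·Σ|x[n]|² = 6·22.0000

Σ|X[k]|² = N·Σ|x[n]|² = 6·22.0000 = 132.0000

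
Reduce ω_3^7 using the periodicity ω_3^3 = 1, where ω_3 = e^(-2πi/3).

Since ω_3^3 = 1, powers reduce modulo 3.
7 mod 3 = 1
So ω_3^7 = ω_3^1 = e^(-2πi·1/3)

ω_3^7 = ω_3^1 = -0.5000-0.8660i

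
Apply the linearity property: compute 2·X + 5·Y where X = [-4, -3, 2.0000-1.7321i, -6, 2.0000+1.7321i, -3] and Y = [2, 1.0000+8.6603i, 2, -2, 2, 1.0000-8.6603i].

By linearity: DFT(2x + 5y) = 2·DFT(x) + 5·DFT(y)
= 2·[-4, -3, 2.0000-1.7321i, -6, 2.0000+1.7321i, -3] + 5·[2, 1.0000+8.6603i, 2, -2, 2, 1.0000-8.6603i]

Computing element-wise:
Z[0] = 2·(-4) + 5·(2) = 2
Z[1] = 2·(-3) + 5·(1.0000+8.6603i) = -1.0000+43.3015i
Z[2] = 2·(2.0000-1.7321i) + 5·(2) = 14.0000-3.4642i
Z[3] = 2·(-6) + 5·(-2) = -22
Z[4] = 2·(2.0000+1.7321i) + 5·(2) = 14.0000+3.4642i
Z[5] = 2·(-3) + 5·(1.0000-8.6603i) = -1.0000-43.3015i

DFT(2x + 5y) = 2·X + 5·Y = [2, -1.0000+43.3015i, 14.0000-3.4642i, -22, 14.0000+3.4642i, -1.0000-43.3015i]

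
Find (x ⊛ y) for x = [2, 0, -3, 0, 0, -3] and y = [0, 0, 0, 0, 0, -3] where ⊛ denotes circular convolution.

(x ⊛ y)[n] = Σ(m=0 to 5) x[m] · y[(n-m) mod 6]

Computing each output sample:
(x ⊛ y)[0] = 0
(x ⊛ y)[1] = 9
(x ⊛ y)[2] = 0
(x ⊛ y)[3] = 0
(x ⊛ y)[4] = 9
(x ⊛ y)[5] = -6

x ⊛ y = [0, 9, 0, 0, 9, -6]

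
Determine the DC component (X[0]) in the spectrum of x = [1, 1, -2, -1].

X[0] = Σ(n=0 to 3) x[n] · ω_4^0 = Σ x[n]
= (1) + (1) + (-2) + (-1)

X[0] = -1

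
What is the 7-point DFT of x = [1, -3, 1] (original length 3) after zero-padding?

Original 3-point DFT: [-1, 2.0000+3.4641i, 2.0000-3.4641i]
Zero-padded 7-point DFT provides frequency interpolation.

DFT_7([x, 0, ...]) = [-1, -1.0930+1.3706i, 0.7666+3.3587i, 4.3264+2.0835i, 4.3264-2.0835i, 0.7666-3.3587i, -1.0930-1.3706i]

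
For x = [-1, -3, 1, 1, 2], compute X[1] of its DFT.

X[1] = Σ(n=0 to 4) x[n] · ω_5^(1n) where ω_5 = e^(-2πi/5)
= (-1)·ω_5^0 + (-3)·ω_5^1 + (1)·ω_5^2 + (1)·ω_5^3 + (2)·ω_5^4

X[1] = -2.9271+4.7553i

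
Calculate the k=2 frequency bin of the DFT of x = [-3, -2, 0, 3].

X[2] = Σ(n=0 to 3) x[n] · ω_4^(2n) where ω_4 = e^(-2πi/4)
= (-3)·ω_4^0 + (-2)·ω_4^2 + (0)·ω_4^4 + (3)·ω_4^6

X[2] = -4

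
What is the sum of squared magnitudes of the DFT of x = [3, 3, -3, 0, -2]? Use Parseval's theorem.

Parseval: Σ|x[n]|² = (1/N)Σ|X[k]|², so Σ|X[k]|² = N·Σ|x[n]|² = 5·31.0000

Σ|X[k]|² = N·Σ|x[n]|² = 5·31.0000 = 155.0000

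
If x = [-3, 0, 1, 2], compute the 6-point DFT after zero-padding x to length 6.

Original 4-point DFT: [0, -4+2i, -4, -4-2i]
Zero-padded 6-point DFT provides frequency interpolation.

DFT_6([x, 0, ...]) = [0, -5.5000-0.8660i, -1.5000+0.8660i, -4, -1.5000-0.8660i, -5.5000+0.8660i]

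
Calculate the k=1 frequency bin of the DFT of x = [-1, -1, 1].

X[1] = Σ(n=0 to 2) x[n] · ω_3^(1n) where ω_3 = e^(-2πi/3)
= (-1)·ω_3^0 + (-1)·ω_3^1 + (1)·ω_3^2

X[1] = -1.0000+1.7321i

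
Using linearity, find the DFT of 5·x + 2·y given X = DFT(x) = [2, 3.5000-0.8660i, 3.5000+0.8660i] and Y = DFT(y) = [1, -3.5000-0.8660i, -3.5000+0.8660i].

By linearity: DFT(5x + 2y) = 5·DFT(x) + 2·DFT(y)
= 5·[2, 3.5000-0.8660i, 3.5000+0.8660i] + 2·[1, -3.5000-0.8660i, -3.5000+0.8660i]

Computing element-wise:
Z[0] = 5·(2) + 2·(1) = 12
Z[1] = 5·(3.5000-0.8660i) + 2·(-3.5000-0.8660i) = 10.5000-6.0620i
Z[2] = 5·(3.5000+0.8660i) + 2·(-3.5000+0.8660i) = 10.5000+6.0620i

DFT(5x + 2y) = 5·X + 2·Y = [12, 10.5000-6.0620i, 10.5000+6.0620i]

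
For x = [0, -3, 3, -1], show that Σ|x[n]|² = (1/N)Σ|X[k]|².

Time domain:
Σ|x[n]|² = |0|² + |-3|² + |3|² + |-1|² = 19.0000

Frequency domain:
(1/4)Σ|X[k]|² = (1/4)(|-1|² + |-3+2i|² + |7|² + |-3-2i|²) = (1/4)·76.0000 = 19.0000

Both sides agree, confirming Parseval's theorem.

Σ|x[n]|² = (1/N)Σ|X[k]|² = 19.0000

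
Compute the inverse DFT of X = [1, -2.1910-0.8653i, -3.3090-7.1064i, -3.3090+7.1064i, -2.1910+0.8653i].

x[n] = (1/5) Σ(k=0 to 4) X[k] · e^(2πikn/5)

Computing each x[n]:
x[0] = -2
x[1] = 3
x[2] = -2
x[3] = 3
x[4] = -1

x = [-2, 3, -2, 3, -1]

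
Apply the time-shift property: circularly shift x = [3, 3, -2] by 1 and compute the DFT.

Time shift by 1: X_shifted[k] = ω_3^(1k) · X[k]
Shifted x = [-2, 3, 3]

DFT(x[n-1]) = [4, -5, -5]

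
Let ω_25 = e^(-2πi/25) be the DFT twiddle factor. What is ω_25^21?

ω_25^21 = e^(-2πi·21/25)
= cos(-2π·21/25) + i·sin(-2π·21/25)
= cos(-42π/25) + i·sin(-42π/25)

ω_25^21 = cos(-42π/25) + i·sin(-42π/25) = 0.5358+0.8443i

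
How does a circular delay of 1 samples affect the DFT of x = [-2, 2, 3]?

Time shift by 1: X_shifted[k] = ω_3^(1k) · X[k]
Shifted x = [3, -2, 2]

DFT(x[n-1]) = [3, 3.0000+3.4641i, 3.0000-3.4641i]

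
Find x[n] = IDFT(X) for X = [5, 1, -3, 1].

x[n] = (1/4) Σ(k=0 to 3) X[k] · e^(2πikn/4)

Computing each x[n]:
x[0] = 1
x[1] = 2
x[2] = 0
x[3] = 2

x = [1, 2, 0, 2]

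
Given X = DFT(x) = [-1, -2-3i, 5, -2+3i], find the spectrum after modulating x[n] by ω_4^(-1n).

Modulation property: DFT(ω_4^(-1n)·x[n]) = X[(k-1) mod 4], so circularly shift X by 1 positions.

X[k-1] = [-2+3i, -1, -2-3i, 5]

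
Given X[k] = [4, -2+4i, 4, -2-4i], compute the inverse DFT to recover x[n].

x[n] = (1/4) Σ(k=0 to 3) X[k] · e^(2πikn/4)

Computing each x[n]:
x[0] = 1
x[1] = -2
x[2] = 3
x[3] = 2

x = [1, -2, 3, 2]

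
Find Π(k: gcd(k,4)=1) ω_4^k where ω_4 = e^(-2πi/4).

The primitive 4th roots of unity are ω_4^k for k coprime to 4: k ∈ {1, 3}
Their product equals the constant term of the cyclotomic polynomial Φ_4(x) up to sign.
For n ≥ 3, the product of all primitive nth roots of unity is 1. (For n=1 it is 1; for n=2 it is -1.)

1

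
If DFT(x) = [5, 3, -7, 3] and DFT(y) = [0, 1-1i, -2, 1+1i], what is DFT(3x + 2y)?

By linearity: DFT(3x + 2y) = 3·DFT(x) + 2·DFT(y)
= 3·[5, 3, -7, 3] + 2·[0, 1-1i, -2, 1+1i]

Computing element-wise:
Z[0] = 3·(5) + 2·(0) = 15
Z[1] = 3·(3) + 2·(1-1i) = 11-2i
Z[2] = 3·(-7) + 2·(-2) = -25
Z[3] = 3·(3) + 2·(1+1i) = 11+2i

DFT(3x + 2y) = 3·X + 2·Y = [15, 11-2i, -25, 11+2i]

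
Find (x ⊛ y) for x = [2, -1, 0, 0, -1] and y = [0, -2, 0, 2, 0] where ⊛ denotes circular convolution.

(x ⊛ y)[n] = Σ(m=0 to 4) x[m] · y[(n-m) mod 5]

Computing each output sample:
(x ⊛ y)[0] = 2
(x ⊛ y)[1] = -4
(x ⊛ y)[2] = 0
(x ⊛ y)[3] = 4
(x ⊛ y)[4] = -2

x ⊛ y = [2, -4, 0, 4, -2]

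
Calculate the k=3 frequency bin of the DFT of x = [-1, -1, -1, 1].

X[3] = Σ(n=0 to 3) x[n] · ω_4^(3n) where ω_4 = e^(-2πi/4)
= (-1)·ω_4^0 + (-1)·ω_4^3 + (-1)·ω_4^6 + (1)·ω_4^9

X[3] = -2i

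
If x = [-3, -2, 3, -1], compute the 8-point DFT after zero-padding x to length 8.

Original 4-point DFT: [-3, -6+1i, 3, -6-1i]
Zero-padded 8-point DFT provides frequency interpolation.

DFT_8([x, 0, ...]) = [-3, -3.7071-0.8787i, -6+1i, -2.2929+5.1213i, 3, -2.2929-5.1213i, -6-1i, -3.7071+0.8787i]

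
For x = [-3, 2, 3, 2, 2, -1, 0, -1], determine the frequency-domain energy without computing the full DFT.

Parseval: Σ|x[n]|² = (1/N)Σ|X[k]|², so Σ|X[k]|² = N·Σ|x[n]|² = 8·32.0000

Σ|X[k]|² = N·Σ|x[n]|² = 8·32.0000 = 256.0000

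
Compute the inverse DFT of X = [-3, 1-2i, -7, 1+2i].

x[n] = (1/4) Σ(k=0 to 3) X[k] · e^(2πikn/4)

Computing each x[n]:
x[0] = -2
x[1] = 2
x[2] = -3
x[3] = 0

x = [-2, 2, -3, 0]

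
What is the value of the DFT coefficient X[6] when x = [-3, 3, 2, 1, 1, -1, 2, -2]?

X[6] = Σ(n=0 to 7) x[n] · ω_8^(6n) where ω_8 = e^(-2πi/8)
= (-3)·ω_8^0 + (3)·ω_8^6 + (2)·ω_8^12 + (1)·ω_8^18 + (1)·ω_8^24 + (-1)·ω_8^30 + (2)·ω_8^36 + (-2)·ω_8^42

X[6] = -6+3i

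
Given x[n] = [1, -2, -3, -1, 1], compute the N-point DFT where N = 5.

X[k] = Σ(n=0 to 4) x[n] · ω_5^(nk)
where ω_5 = e^(-2πi/5)

Computing each X[k]:
X[0] = -4
X[1] = 3.9271+4.0287i
X[2] = 0.5729-0.1388i
X[3] = 0.5729+0.1388i
X[4] = 3.9271-4.0287i

X = [-4, 3.9271+4.0287i, 0.5729-0.1388i, 0.5729+0.1388i, 3.9271-4.0287i]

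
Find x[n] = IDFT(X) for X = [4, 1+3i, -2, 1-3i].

x[n] = (1/4) Σ(k=0 to 3) X[k] · e^(2πikn/4)

Computing each x[n]:
x[0] = 1
x[1] = 0
x[2] = 0
x[3] = 3

x = [1, 0, 0, 3]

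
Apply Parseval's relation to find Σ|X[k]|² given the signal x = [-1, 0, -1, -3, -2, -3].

Parseval: Σ|x[n]|² = (1/N)Σ|X[k]|², so Σ|X[k]|² = N·Σ|x[n]|² = 6·24.0000

Σ|X[k]|² = N·Σ|x[n]|² = 6·24.0000 = 144.0000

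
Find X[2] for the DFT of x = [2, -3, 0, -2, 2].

X[2] = Σ(n=0 to 4) x[n] · ω_5^(2n) where ω_5 = e^(-2πi/5)
= (2)·ω_5^0 + (-3)·ω_5^2 + (0)·ω_5^4 + (-2)·ω_5^6 + (2)·ω_5^8

X[2] = 2.1910+4.8410i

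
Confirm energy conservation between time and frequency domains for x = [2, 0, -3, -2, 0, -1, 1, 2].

Time domain:
Σ|x[n]|² = |2|² + |0|² + |-3|² + |-2|² + |0|² + |-1|² + |1|² + |2|² = 23.0000

Frequency domain:
(1/8)Σ|X[k]|² = (1/8)(|-1|² + |5.5355+6.1213i|² + |4+1i|² + |-1.5355-1.8787i|² + |1|² + |-1.5355+1.8787i|² + |4-1i|² + |5.5355-6.1213i|²) = (1/8)·184.0000 = 23.0000

Both sides agree, confirming Parseval's theorem.

Σ|x[n]|² = (1/N)Σ|X[k]|² = 23.0000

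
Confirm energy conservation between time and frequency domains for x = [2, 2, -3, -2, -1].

Time domain:
Σ|x[n]|² = |2|² + |2|² + |-3|² + |-2|² + |-1|² = 22.0000

Frequency domain:
(1/5)Σ|X[k]|² = (1/5)(|-2|² + |6.3541-2.2654i|² + |-0.3541-2.7144i|² + |-0.3541+2.7144i|² + |6.3541+2.2654i|²) = (1/5)·110.0000 = 22.0000

Both sides agree, confirming Parseval's theorem.

Σ|x[n]|² = (1/N)Σ|X[k]|² = 22.0000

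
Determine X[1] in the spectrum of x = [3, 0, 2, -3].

X[1] = Σ(n=0 to 3) x[n] · ω_4^(1n) where ω_4 = e^(-2πi/4)
= (3)·ω_4^0 + (0)·ω_4^1 + (2)·ω_4^2 + (-3)·ω_4^3

X[1] = 1-3i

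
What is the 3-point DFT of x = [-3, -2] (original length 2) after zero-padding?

Original 2-point DFT: [-5, -1]
Zero-padded 3-point DFT provides frequency interpolation.

DFT_3([x, 0, ...]) = [-5, -2.0000+1.7321i, -2.0000-1.7321i]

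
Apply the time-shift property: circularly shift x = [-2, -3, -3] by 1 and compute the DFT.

Time shift by 1: X_shifted[k] = ω_3^(1k) · X[k]
Shifted x = [-3, -2, -3]

DFT(x[n-1]) = [-8, -0.5000-0.8660i, -0.5000+0.8660i]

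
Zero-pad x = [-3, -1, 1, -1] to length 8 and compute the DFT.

Original 4-point DFT: [-4, -4, 0, -4]
Zero-padded 8-point DFT provides frequency interpolation.

DFT_8([x, 0, ...]) = [-4, -3.0000+0.4142i, -4, -3.0000+2.4142i, 0, -3.0000-2.4142i, -4, -3.0000-0.4142i]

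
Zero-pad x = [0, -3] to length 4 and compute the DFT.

Original 2-point DFT: [-3, 3]
Zero-padded 4-point DFT provides frequency interpolation.

DFT_4([x, 0, ...]) = [-3, 3i, 3, -3i]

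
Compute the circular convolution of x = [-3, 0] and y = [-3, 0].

(x ⊛ y)[n] = Σ(m=0 to 1) x[m] · y[(n-m) mod 2]

Computing each output sample:
(x ⊛ y)[0] = 9
(x ⊛ y)[1] = 0

x ⊛ y = [9, 0]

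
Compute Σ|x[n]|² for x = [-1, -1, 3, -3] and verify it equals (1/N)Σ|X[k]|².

Time domain:
Σ|x[n]|² = |-1|² + |-1|² + |3|² + |-3|² = 20.0000

Frequency domain:
(1/4)Σ|X[k]|² = (1/4)(|-2|² + |-4-2i|² + |6|² + |-4+2i|²) = (1/4)·80.0000 = 20.0000

Both sides agree, confirming Parseval's theorem.

Σ|x[n]|² = (1/N)Σ|X[k]|² = 20.0000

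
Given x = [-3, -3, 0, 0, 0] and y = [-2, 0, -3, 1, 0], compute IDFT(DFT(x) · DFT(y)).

(x ⊛ y)[n] = Σ(m=0 to 4) x[m] · y[(n-m) mod 5]

Computing each output sample:
(x ⊛ y)[0] = 6
(x ⊛ y)[1] = 6
(x ⊛ y)[2] = 9
(x ⊛ y)[3] = 6
(x ⊛ y)[4] = -3

x ⊛ y = [6, 6, 9, 6, -3]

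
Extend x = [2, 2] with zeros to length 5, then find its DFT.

Original 2-point DFT: [4, 0]
Zero-padded 5-point DFT provides frequency interpolation.

DFT_5([x, 0, ...]) = [4, 2.6180-1.9021i, 0.3820-1.1756i, 0.3820+1.1756i, 2.6180+1.9021i]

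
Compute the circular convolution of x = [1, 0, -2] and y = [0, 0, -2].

(x ⊛ y)[n] = Σ(m=0 to 2) x[m] · y[(n-m) mod 3]

Computing each output sample:
(x ⊛ y)[0] = 0
(x ⊛ y)[1] = 4
(x ⊛ y)[2] = -2

x ⊛ y = [0, 4, -2]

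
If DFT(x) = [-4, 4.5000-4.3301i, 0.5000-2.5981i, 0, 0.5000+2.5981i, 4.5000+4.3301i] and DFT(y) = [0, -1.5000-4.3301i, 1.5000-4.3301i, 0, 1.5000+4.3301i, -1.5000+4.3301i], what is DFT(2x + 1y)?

By linearity: DFT(2x + 1y) = 2·DFT(x) + 1·DFT(y)
= 2·[-4, 4.5000-4.3301i, 0.5000-2.5981i, 0, 0.5000+2.5981i, 4.5000+4.3301i] + 1·[0, -1.5000-4.3301i, 1.5000-4.3301i, 0, 1.5000+4.3301i, -1.5000+4.3301i]

Computing element-wise:
Z[0] = 2·(-4) + 1·(0) = -8
Z[1] = 2·(4.5000-4.3301i) + 1·(-1.5000-4.3301i) = 7.5000-12.9903i
Z[2] = 2·(0.5000-2.5981i) + 1·(1.5000-4.3301i) = 2.5000-9.5263i
Z[3] = 2·(0) + 1·(0) = 0
Z[4] = 2·(0.5000+2.5981i) + 1·(1.5000+4.3301i) = 2.5000+9.5263i
Z[5] = 2·(4.5000+4.3301i) + 1·(-1.5000+4.3301i) = 7.5000+12.9903i

DFT(2x + 1y) = 2·X + 1·Y = [-8, 7.5000-12.9903i, 2.5000-9.5263i, 0, 2.5000+9.5263i, 7.5000+12.9903i]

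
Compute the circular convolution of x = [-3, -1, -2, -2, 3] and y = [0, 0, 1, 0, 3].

(x ⊛ y)[n] = Σ(m=0 to 4) x[m] · y[(n-m) mod 5]

Computing each output sample:
(x ⊛ y)[0] = -5
(x ⊛ y)[1] = -3
(x ⊛ y)[2] = -9
(x ⊛ y)[3] = 8
(x ⊛ y)[4] = -11

x ⊛ y = [-5, -3, -9, 8, -11]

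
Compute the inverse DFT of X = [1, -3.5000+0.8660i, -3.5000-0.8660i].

x[n] = (1/3) Σ(k=0 to 2) X[k] · e^(2πikn/3)

Computing each x[n]:
x[0] = -2
x[1] = 1
x[2] = 2

x = [-2, 1, 2]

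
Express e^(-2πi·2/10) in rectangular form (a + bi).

ω_10^2 = e^(-2πi·2/10)
= cos(-2π·2/10) + i·sin(-2π·2/10)
= cos(-4π/10) + i·sin(-4π/10)

ω_10^2 = cos(-4π/10) + i·sin(-4π/10) = 0.3090-0.9511i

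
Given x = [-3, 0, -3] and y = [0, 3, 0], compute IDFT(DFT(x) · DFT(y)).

(x ⊛ y)[n] = Σ(m=0 to 2) x[m] · y[(n-m) mod 3]

Computing each output sample:
(x ⊛ y)[0] = -9
(x ⊛ y)[1] = -9
(x ⊛ y)[2] = 0

x ⊛ y = [-9, -9, 0]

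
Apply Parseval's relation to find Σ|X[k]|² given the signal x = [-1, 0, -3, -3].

Parseval: Σ|x[n]|² = (1/N)Σ|X[k]|², so Σ|X[k]|² = N·Σ|x[n]|² = 4·19.0000

Σ|X[k]|² = N·Σ|x[n]|² = 4·19.0000 = 76.0000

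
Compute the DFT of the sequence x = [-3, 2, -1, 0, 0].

X[k] = Σ(n=0 to 4) x[n] · ω_5^(nk)
where ω_5 = e^(-2πi/5)

Computing each X[k]:
X[0] = -2
X[1] = -1.5729-1.3143i
X[2] = -4.9271-2.1266i
X[3] = -4.9271+2.1266i
X[4] = -1.5729+1.3143i

X = [-2, -1.5729-1.3143i, -4.9271-2.1266i, -4.9271+2.1266i, -1.5729+1.3143i]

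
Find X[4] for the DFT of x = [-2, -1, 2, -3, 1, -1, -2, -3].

X[4] = Σ(n=0 to 7) x[n] · ω_8^(4n) where ω_8 = e^(-2πi/8)
= (-2)·ω_8^0 + (-1)·ω_8^4 + (2)·ω_8^8 + (-3)·ω_8^12 + (1)·ω_8^16 + (-1)·ω_8^20 + (-2)·ω_8^24 + (-3)·ω_8^28

X[4] = 7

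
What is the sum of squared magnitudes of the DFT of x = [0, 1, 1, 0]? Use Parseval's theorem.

Parseval: Σ|x[n]|² = (1/N)Σ|X[k]|², so Σ|X[k]|² = N·Σ|x[n]|² = 4·2.0000

Σ|X[k]|² = N·Σ|x[n]|² = 4·2.0000 = 8.0000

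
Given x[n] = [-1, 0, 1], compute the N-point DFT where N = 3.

X[k] = Σ(n=0 to 2) x[n] · ω_3^(nk)
where ω_3 = e^(-2πi/3)

Computing each X[k]:
X[0] = 0
X[1] = -1.5000+0.8660i
X[2] = -1.5000-0.8660i

X = [0, -1.5000+0.8660i, -1.5000-0.8660i]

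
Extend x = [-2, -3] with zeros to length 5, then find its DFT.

Original 2-point DFT: [-5, 1]
Zero-padded 5-point DFT provides frequency interpolation.

DFT_5([x, 0, ...]) = [-5, -2.9271+2.8532i, 0.4271+1.7634i, 0.4271-1.7634i, -2.9271-2.8532i]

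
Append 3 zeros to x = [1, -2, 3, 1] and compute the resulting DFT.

Original 4-point DFT: [3, -2+3i, 5, -2-3i]
Zero-padded 7-point DFT provides frequency interpolation.

DFT_7([x, 0, ...]) = [3, -1.8155-1.7950i, -0.6344+4.0333i, 4.4499+2.2383i, 4.4499-2.2383i, -0.6344-4.0333i, -1.8155+1.7950i]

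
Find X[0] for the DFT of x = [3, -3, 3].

X[0] = Σ(n=0 to 2) x[n] · ω_3^0 = Σ x[n]
= (3) + (-3) + (3)

X[0] = 3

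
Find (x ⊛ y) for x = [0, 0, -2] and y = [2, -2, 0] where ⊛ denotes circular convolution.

(x ⊛ y)[n] = Σ(m=0 to 2) x[m] · y[(n-m) mod 3]

Computing each output sample:
(x ⊛ y)[0] = 4
(x ⊛ y)[1] = 0
(x ⊛ y)[2] = -4

x ⊛ y = [4, 0, -4]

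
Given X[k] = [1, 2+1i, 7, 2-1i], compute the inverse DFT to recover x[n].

x[n] = (1/4) Σ(k=0 to 3) X[k] · e^(2πikn/4)

Computing each x[n]:
x[0] = 3
x[1] = -2
x[2] = 1
x[3] = -1

x = [3, -2, 1, -1]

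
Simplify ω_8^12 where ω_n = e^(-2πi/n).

Since ω_8^8 = 1, powers reduce modulo 8.
12 mod 8 = 4
So ω_8^12 = ω_8^4 = e^(-2πi·4/8)

ω_8^12 = ω_8^4 = -1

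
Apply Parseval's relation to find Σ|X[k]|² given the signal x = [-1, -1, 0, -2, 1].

Parseval: Σ|x[n]|² = (1/N)Σ|X[k]|², so Σ|X[k]|² = N·Σ|x[n]|² = 5·7.0000

Σ|X[k]|² = N·Σ|x[n]|² = 5·7.0000 = 35.0000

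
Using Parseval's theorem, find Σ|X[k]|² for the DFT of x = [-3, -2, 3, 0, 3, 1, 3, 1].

Parseval: Σ|x[n]|² = (1/N)Σ|X[k]|², so Σ|X[k]|² = N·Σ|x[n]|² = 8·42.0000

Σ|X[k]|² = N·Σ|x[n]|² = 8·42.0000 = 336.0000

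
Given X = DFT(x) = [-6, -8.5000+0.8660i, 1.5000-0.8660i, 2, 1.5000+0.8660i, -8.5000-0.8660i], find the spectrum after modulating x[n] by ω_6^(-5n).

Modulation property: DFT(ω_6^(-5n)·x[n]) = X[(k-5) mod 6], so circularly shift X by 5 positions.

X[k-5] = [-8.5000+0.8660i, 1.5000-0.8660i, 2, 1.5000+0.8660i, -8.5000-0.8660i, -6]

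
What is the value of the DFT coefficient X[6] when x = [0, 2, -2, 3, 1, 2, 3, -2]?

X[6] = Σ(n=0 to 7) x[n] · ω_8^(6n) where ω_8 = e^(-2πi/8)
= (0)·ω_8^0 + (2)·ω_8^6 + (-2)·ω_8^12 + (3)·ω_8^18 + (1)·ω_8^24 + (2)·ω_8^30 + (3)·ω_8^36 + (-2)·ω_8^42

X[6] = 3i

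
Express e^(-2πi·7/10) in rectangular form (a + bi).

ω_10^7 = e^(-2πi·7/10)
= cos(-2π·7/10) + i·sin(-2π·7/10)
= cos(-14π/10) + i·sin(-14π/10)

ω_10^7 = cos(-14π/10) + i·sin(-14π/10) = -0.3090+0.9511i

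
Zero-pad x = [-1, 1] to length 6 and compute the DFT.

Original 2-point DFT: [0, -2]
Zero-padded 6-point DFT provides frequency interpolation.

DFT_6([x, 0, ...]) = [0, -0.5000-0.8660i, -1.5000-0.8660i, -2, -1.5000+0.8660i, -0.5000+0.8660i]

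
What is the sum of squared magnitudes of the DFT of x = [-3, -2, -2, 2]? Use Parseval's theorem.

Parseval: Σ|x[n]|² = (1/N)Σ|X[k]|², so Σ|X[k]|² = N·Σ|x[n]|² = 4·21.0000

Σ|X[k]|² = N·Σ|x[n]|² = 4·21.0000 = 84.0000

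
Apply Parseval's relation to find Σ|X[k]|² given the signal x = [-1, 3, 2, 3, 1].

Parseval: Σ|x[n]|² = (1/N)Σ|X[k]|², so Σ|X[k]|² = N·Σ|x[n]|² = 5·24.0000

Σ|X[k]|² = N·Σ|x[n]|² = 5·24.0000 = 120.0000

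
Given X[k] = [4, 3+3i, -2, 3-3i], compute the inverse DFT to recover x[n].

x[n] = (1/4) Σ(k=0 to 3) X[k] · e^(2πikn/4)

Computing each x[n]:
x[0] = 2
x[1] = 0
x[2] = -1
x[3] = 3

x = [2, 0, -1, 3]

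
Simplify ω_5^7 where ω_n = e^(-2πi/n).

Since ω_5^5 = 1, powers reduce modulo 5.
7 mod 5 = 2
So ω_5^7 = ω_5^2 = e^(-2πi·2/5)

ω_5^7 = ω_5^2 = -0.8090-0.5878i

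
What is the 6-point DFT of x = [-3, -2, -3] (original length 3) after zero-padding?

Original 3-point DFT: [-8, -0.5000-0.8660i, -0.5000+0.8660i]
Zero-padded 6-point DFT provides frequency interpolation.

DFT_6([x, 0, ...]) = [-8, -2.5000+4.3301i, -0.5000-0.8660i, -4, -0.5000+0.8660i, -2.5000-4.3301i]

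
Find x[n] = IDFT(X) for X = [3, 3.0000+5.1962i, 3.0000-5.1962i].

x[n] = (1/3) Σ(k=0 to 2) X[k] · e^(2πikn/3)

Computing each x[n]:
x[0] = 3
x[1] = -3
x[2] = 3

x = [3, -3, 3]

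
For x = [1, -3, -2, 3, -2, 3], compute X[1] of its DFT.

X[1] = Σ(n=0 to 5) x[n] · ω_6^(1n) where ω_6 = e^(-2πi/6)
= (1)·ω_6^0 + (-3)·ω_6^1 + (-2)·ω_6^2 + (3)·ω_6^3 + (-2)·ω_6^4 + (3)·ω_6^5

X[1] = 5.1962i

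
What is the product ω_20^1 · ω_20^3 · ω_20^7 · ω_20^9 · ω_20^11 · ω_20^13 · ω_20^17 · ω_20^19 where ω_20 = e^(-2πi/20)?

The primitive 20th roots of unity are ω_20^k for k coprime to 20: k ∈ {1, 3, 7, 9, 11, 13, 17, 19}
Their product equals the constant term of the cyclotomic polynomial Φ_20(x) up to sign.
For n ≥ 3, the product of all primitive nth roots of unity is 1. (For n=1 it is 1; for n=2 it is -1.)

1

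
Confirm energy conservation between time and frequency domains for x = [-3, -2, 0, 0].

Time domain:
Σ|x[n]|² = |-3|² + |-2|² + |0|² + |0|² = 13.0000

Frequency domain:
(1/4)Σ|X[k]|² = (1/4)(|-5|² + |-3+2i|² + |-1|² + |-3-2i|²) = (1/4)·52.0000 = 13.0000

Both sides agree, confirming Parseval's theorem.

Σ|x[n]|² = (1/N)Σ|X[k]|² = 13.0000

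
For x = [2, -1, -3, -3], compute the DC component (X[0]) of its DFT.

X[0] = Σ(n=0 to 3) x[n] · ω_4^0 = Σ x[n]
= (2) + (-1) + (-3) + (-3)

X[0] = -5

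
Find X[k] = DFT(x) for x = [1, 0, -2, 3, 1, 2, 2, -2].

X[k] = Σ(n=0 to 7) x[n] · ω_8^(nk)
where ω_8 = e^(-2πi/8)

Computing each X[k]:
X[0] = 5
X[1] = -4.9497+1.8787i
X[2] = 2-1i
X[3] = 4.9497-6.1213i
X[4] = -1
X[5] = 4.9497+6.1213i
X[6] = 2+1i
X[7] = -4.9497-1.8787i

X = [5, -4.9497+1.8787i, 2-1i, 4.9497-6.1213i, -1, 4.9497+6.1213i, 2+1i, -4.9497-1.8787i]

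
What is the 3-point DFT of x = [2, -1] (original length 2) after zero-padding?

Original 2-point DFT: [1, 3]
Zero-padded 3-point DFT provides frequency interpolation.

DFT_3([x, 0, ...]) = [1, 2.5000+0.8660i, 2.5000-0.8660i]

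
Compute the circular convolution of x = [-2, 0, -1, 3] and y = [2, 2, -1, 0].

(x ⊛ y)[n] = Σ(m=0 to 3) x[m] · y[(n-m) mod 4]

Computing each output sample:
(x ⊛ y)[0] = 3
(x ⊛ y)[1] = -7
(x ⊛ y)[2] = 0
(x ⊛ y)[3] = 4

x ⊛ y = [3, -7, 0, 4]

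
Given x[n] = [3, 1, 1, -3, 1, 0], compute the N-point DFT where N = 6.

X[k] = Σ(n=0 to 5) x[n] · ω_6^(nk)
where ω_6 = e^(-2πi/6)

Computing each X[k]:
X[0] = 3
X[1] = 5.5000-0.8660i
X[2] = -1.5000-0.8660i
X[3] = 7
X[4] = -1.5000+0.8660i
X[5] = 5.5000+0.8660i

X = [3, 5.5000-0.8660i, -1.5000-0.8660i, 7, -1.5000+0.8660i, 5.5000+0.8660i]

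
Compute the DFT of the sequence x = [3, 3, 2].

X[k] = Σ(n=0 to 2) x[n] · ω_3^(nk)
where ω_3 = e^(-2πi/3)

Computing each X[k]:
X[0] = 8
X[1] = 0.5000-0.8660i
X[2] = 0.5000+0.8660i

X = [8, 0.5000-0.8660i, 0.5000+0.8660i]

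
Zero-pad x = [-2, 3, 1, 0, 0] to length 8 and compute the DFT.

Original 5-point DFT: [2, -1.8820-3.4410i, -4.1180-0.8123i, -4.1180+0.8123i, -1.8820+3.4410i]
Zero-padded 8-point DFT provides frequency interpolation.

DFT_8([x, 0, ...]) = [2, 0.1213-3.1213i, -3-3i, -4.1213-1.1213i, -4, -4.1213+1.1213i, -3+3i, 0.1213+3.1213i]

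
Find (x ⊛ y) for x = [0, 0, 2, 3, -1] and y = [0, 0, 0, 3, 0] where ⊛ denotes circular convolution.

(x ⊛ y)[n] = Σ(m=0 to 4) x[m] · y[(n-m) mod 5]

Computing each output sample:
(x ⊛ y)[0] = 6
(x ⊛ y)[1] = 9
(x ⊛ y)[2] = -3
(x ⊛ y)[3] = 0
(x ⊛ y)[4] = 0

x ⊛ y = [6, 9, -3, 0, 0]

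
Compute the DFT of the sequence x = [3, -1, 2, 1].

X[k] = Σ(n=0 to 3) x[n] · ω_4^(nk)
where ω_4 = e^(-2πi/4)

Computing each X[k]:
X[0] = 5
X[1] = 1+2i
X[2] = 5
X[3] = 1-2i

X = [5, 1+2i, 5, 1-2i]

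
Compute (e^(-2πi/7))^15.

Since ω_7^7 = 1, powers reduce modulo 7.
15 mod 7 = 1
So ω_7^15 = ω_7^1 = e^(-2πi·1/7)

ω_7^15 = ω_7^1 = 0.6235-0.7818i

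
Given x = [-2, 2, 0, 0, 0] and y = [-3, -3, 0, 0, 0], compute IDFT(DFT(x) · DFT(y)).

(x ⊛ y)[n] = Σ(m=0 to 4) x[m] · y[(n-m) mod 5]

Computing each output sample:
(x ⊛ y)[0] = 6
(x ⊛ y)[1] = 0
(x ⊛ y)[2] = -6
(x ⊛ y)[3] = 0
(x ⊛ y)[4] = 0

x ⊛ y = [6, 0, -6, 0, 0]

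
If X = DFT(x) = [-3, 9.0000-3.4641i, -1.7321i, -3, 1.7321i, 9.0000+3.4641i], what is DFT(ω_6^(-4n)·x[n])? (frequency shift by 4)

Modulation property: DFT(ω_6^(-4n)·x[n]) = X[(k-4) mod 6], so circularly shift X by 4 positions.

X[k-4] = [-1.7321i, -3, 1.7321i, 9.0000+3.4641i, -3, 9.0000-3.4641i]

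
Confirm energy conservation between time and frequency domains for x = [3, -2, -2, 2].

Time domain:
Σ|x[n]|² = |3|² + |-2|² + |-2|² + |2|² = 21.0000

Frequency domain:
(1/4)Σ|X[k]|² = (1/4)(|1|² + |5+4i|² + |1|² + |5-4i|²) = (1/4)·84.0000 = 21.0000

Both sides agree, confirming Parseval's theorem.

Σ|x[n]|² = (1/N)Σ|X[k]|² = 21.0000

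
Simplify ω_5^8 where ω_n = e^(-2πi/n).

Since ω_5^5 = 1, powers reduce modulo 5.
8 mod 5 = 3
So ω_5^8 = ω_5^3 = e^(-2πi·3/5)

ω_5^8 = ω_5^3 = -0.8090+0.5878i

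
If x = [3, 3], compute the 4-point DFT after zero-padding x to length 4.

Original 2-point DFT: [6, 0]
Zero-padded 4-point DFT provides frequency interpolation.

DFT_4([x, 0, ...]) = [6, 3-3i, 0, 3+3i]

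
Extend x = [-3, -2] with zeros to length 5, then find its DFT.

Original 2-point DFT: [-5, -1]
Zero-padded 5-point DFT provides frequency interpolation.

DFT_5([x, 0, ...]) = [-5, -3.6180+1.9021i, -1.3820+1.1756i, -1.3820-1.1756i, -3.6180-1.9021i]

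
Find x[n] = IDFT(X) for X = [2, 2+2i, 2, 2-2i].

x[n] = (1/4) Σ(k=0 to 3) X[k] · e^(2πikn/4)

Computing each x[n]:
x[0] = 2
x[1] = -1
x[2] = 0
x[3] = 1

x = [2, -1, 0, 1]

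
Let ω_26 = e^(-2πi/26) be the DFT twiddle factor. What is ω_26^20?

ω_26^20 = e^(-2πi·20/26)
= cos(-2π·20/26) + i·sin(-2π·20/26)
= cos(-40π/26) + i·sin(-40π/26)

ω_26^20 = cos(-40π/26) + i·sin(-40π/26) = 0.1205+0.9927i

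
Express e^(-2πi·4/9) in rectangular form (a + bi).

ω_9^4 = e^(-2πi·4/9)
= cos(-2π·4/9) + i·sin(-2π·4/9)
= cos(-8π/9) + i·sin(-8π/9)

ω_9^4 = cos(-8π/9) + i·sin(-8π/9) = -0.9397-0.3420i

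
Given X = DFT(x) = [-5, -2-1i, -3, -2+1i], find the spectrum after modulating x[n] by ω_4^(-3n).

Modulation property: DFT(ω_4^(-3n)·x[n]) = X[(k-3) mod 4], so circularly shift X by 3 positions.

X[k-3] = [-2-1i, -3, -2+1i, -5]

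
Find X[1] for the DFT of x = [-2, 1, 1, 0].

X[1] = Σ(n=0 to 3) x[n] · ω_4^(1n) where ω_4 = e^(-2πi/4)
= (-2)·ω_4^0 + (1)·ω_4^1 + (1)·ω_4^2 + (0)·ω_4^3

X[1] = -3-1i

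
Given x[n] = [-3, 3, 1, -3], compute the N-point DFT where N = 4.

X[k] = Σ(n=0 to 3) x[n] · ω_4^(nk)
where ω_4 = e^(-2πi/4)

Computing each X[k]:
X[0] = -2
X[1] = -4-6i
X[2] = -2
X[3] = -4+6i

X = [-2, -4-6i, -2, -4+6i]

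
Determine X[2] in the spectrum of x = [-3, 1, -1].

X[2] = Σ(n=0 to 2) x[n] · ω_3^(2n) where ω_3 = e^(-2πi/3)
= (-3)·ω_3^0 + (1)·ω_3^2 + (-1)·ω_3^4

X[2] = -3.0000+1.7321i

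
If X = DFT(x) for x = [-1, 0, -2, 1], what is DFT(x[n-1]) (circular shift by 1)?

Time shift by 1: X_shifted[k] = ω_4^(1k) · X[k]
Shifted x = [1, -1, 0, -2]

DFT(x[n-1]) = [-2, 1-1i, 4, 1+1i]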